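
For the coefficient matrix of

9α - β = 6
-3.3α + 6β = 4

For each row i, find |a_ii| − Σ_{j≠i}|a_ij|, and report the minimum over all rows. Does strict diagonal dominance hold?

2.7

row 1: |9| − (1) = 8
row 2: |6| − (3.3) = 2.7
minimum over rows = 2.7 → strictly diagonally dominant (convergence guaranteed)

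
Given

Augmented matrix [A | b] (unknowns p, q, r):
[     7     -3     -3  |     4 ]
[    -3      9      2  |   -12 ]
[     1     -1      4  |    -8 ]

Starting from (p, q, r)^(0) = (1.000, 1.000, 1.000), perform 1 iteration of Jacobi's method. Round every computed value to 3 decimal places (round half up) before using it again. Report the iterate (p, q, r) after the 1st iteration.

Iteration 1:
  p = (4 - (-3)·1.000 - (-3)·1.000) / (7) = 1.429
  q = (-12 - (-3)·1.000 - (2)·1.000) / (9) = -1.222
  r = (-8 - (1)·1.000 - (-1)·1.000) / (4) = -2.000

(1.429, -1.222, -2.000)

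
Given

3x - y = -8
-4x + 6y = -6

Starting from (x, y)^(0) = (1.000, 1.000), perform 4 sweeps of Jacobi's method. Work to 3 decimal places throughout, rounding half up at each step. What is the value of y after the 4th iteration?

-3.345

Iteration 1:
  x = (-8 - (-1)·1.000) / (3) = -2.333
  y = (-6 - (-4)·1.000) / (6) = -0.333
Iteration 2:
  x = (-8 - (-1)·-0.333) / (3) = -2.778
  y = (-6 - (-4)·-2.333) / (6) = -2.555
Iteration 3:
  x = (-8 - (-1)·-2.555) / (3) = -3.518
  y = (-6 - (-4)·-2.778) / (6) = -2.852
Iteration 4:
  x = (-8 - (-1)·-2.852) / (3) = -3.617
  y = (-6 - (-4)·-3.518) / (6) = -3.345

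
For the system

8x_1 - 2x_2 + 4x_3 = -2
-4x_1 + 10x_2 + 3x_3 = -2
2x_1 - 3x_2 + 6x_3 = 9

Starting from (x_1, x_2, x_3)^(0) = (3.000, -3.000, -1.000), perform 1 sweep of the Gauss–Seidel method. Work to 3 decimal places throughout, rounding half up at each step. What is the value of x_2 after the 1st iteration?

Iteration 1:
  x_1 = (-2 - (-2)·-3.000 - (4)·-1.000) / (8) = -0.500
  x_2 = (-2 - (-4)·-0.500 - (3)·-1.000) / (10) = -0.100
  x_3 = (9 - (2)·-0.500 - (-3)·-0.100) / (6) = 1.617

-0.100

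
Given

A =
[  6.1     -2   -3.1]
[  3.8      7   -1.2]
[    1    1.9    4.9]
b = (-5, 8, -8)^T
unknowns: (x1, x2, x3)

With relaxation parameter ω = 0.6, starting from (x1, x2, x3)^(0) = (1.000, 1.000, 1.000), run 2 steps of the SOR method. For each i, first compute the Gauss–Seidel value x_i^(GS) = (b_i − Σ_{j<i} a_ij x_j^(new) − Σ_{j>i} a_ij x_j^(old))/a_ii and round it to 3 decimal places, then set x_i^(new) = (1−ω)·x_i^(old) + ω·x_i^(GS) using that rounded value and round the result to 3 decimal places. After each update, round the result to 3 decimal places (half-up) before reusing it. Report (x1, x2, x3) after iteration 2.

Iteration 1:
  x1: GS value = (-5 - (-2)·1.000 - (-3.1)·1.000) / (6.1) = 0.016;  x1 ← (1−ω)·1.000 + ω·0.016 = 0.410
  x2: GS value = (8 - (3.8)·0.410 - (-1.2)·1.000) / (7) = 1.092;  x2 ← (1−ω)·1.000 + ω·1.092 = 1.055
  x3: GS value = (-8 - (1)·0.410 - (1.9)·1.055) / (4.9) = -2.125;  x3 ← (1−ω)·1.000 + ω·-2.125 = -0.875
Iteration 2:
  x1: GS value = (-5 - (-2)·1.055 - (-3.1)·-0.875) / (6.1) = -0.918;  x1 ← (1−ω)·0.410 + ω·-0.918 = -0.387
  x2: GS value = (8 - (3.8)·-0.387 - (-1.2)·-0.875) / (7) = 1.203;  x2 ← (1−ω)·1.055 + ω·1.203 = 1.144
  x3: GS value = (-8 - (1)·-0.387 - (1.9)·1.144) / (4.9) = -1.997;  x3 ← (1−ω)·-0.875 + ω·-1.997 = -1.548

(-0.387, 1.144, -1.548)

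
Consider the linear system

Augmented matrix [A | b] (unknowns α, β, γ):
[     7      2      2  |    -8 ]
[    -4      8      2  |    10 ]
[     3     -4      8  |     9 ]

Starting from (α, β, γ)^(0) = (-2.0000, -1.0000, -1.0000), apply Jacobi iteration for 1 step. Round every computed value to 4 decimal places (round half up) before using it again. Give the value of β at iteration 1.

0.5000

Iteration 1:
  α = (-8 - (2)·-1.0000 - (2)·-1.0000) / (7) = -0.5714
  β = (10 - (-4)·-2.0000 - (2)·-1.0000) / (8) = 0.5000
  γ = (9 - (3)·-2.0000 - (-4)·-1.0000) / (8) = 1.3750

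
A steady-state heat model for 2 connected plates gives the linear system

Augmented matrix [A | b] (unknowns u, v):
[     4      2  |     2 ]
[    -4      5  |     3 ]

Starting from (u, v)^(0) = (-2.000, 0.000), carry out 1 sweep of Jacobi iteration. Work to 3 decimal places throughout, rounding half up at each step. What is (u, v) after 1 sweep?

(0.500, -1.000)

Iteration 1:
  u = (2 - (2)·0.000) / (4) = 0.500
  v = (3 - (-4)·-2.000) / (5) = -1.000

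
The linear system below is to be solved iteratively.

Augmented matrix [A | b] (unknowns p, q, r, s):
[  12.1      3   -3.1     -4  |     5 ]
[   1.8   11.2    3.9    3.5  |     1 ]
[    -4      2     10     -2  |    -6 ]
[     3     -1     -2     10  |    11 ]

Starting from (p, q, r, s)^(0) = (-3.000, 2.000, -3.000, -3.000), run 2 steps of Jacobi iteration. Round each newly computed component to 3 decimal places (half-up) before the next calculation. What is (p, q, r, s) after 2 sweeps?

(-0.408, 0.860, -1.528, 1.348)

Iteration 1:
  p = (5 - (3)·2.000 - (-3.1)·-3.000 - (-4)·-3.000) / (12.1) = -1.843
  q = (1 - (1.8)·-3.000 - (3.9)·-3.000 - (3.5)·-3.000) / (11.2) = 2.554
  r = (-6 - (-4)·-3.000 - (2)·2.000 - (-2)·-3.000) / (10) = -2.800
  s = (11 - (3)·-3.000 - (-1)·2.000 - (-2)·-3.000) / (10) = 1.600
Iteration 2:
  p = (5 - (3)·2.554 - (-3.1)·-2.800 - (-4)·1.600) / (12.1) = -0.408
  q = (1 - (1.8)·-1.843 - (3.9)·-2.800 - (3.5)·1.600) / (11.2) = 0.860
  r = (-6 - (-4)·-1.843 - (2)·2.554 - (-2)·1.600) / (10) = -1.528
  s = (11 - (3)·-1.843 - (-1)·2.554 - (-2)·-2.800) / (10) = 1.348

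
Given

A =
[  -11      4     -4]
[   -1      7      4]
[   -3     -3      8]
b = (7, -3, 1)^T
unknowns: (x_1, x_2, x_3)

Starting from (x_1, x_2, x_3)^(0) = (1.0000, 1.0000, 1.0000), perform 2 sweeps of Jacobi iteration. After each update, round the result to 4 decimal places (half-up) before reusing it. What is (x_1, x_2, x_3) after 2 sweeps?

(-1.2662, -1.0195, -0.4351)

Iteration 1:
  x_1 = (7 - (4)·1.0000 - (-4)·1.0000) / (-11) = -0.6364
  x_2 = (-3 - (-1)·1.0000 - (4)·1.0000) / (7) = -0.8571
  x_3 = (1 - (-3)·1.0000 - (-3)·1.0000) / (8) = 0.8750
Iteration 2:
  x_1 = (7 - (4)·-0.8571 - (-4)·0.8750) / (-11) = -1.2662
  x_2 = (-3 - (-1)·-0.6364 - (4)·0.8750) / (7) = -1.0195
  x_3 = (1 - (-3)·-0.6364 - (-3)·-0.8571) / (8) = -0.4351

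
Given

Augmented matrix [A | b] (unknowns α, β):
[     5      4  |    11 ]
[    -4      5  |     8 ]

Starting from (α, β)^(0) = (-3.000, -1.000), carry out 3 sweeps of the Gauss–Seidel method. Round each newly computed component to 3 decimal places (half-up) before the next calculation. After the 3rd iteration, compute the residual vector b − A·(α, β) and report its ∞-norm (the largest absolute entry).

8.192

Iteration 1:
  α = (11 - (4)·-1.000) / (5) = 3.000
  β = (8 - (-4)·3.000) / (5) = 4.000
Iteration 2:
  α = (11 - (4)·4.000) / (5) = -1.000
  β = (8 - (-4)·-1.000) / (5) = 0.800
Iteration 3:
  α = (11 - (4)·0.800) / (5) = 1.560
  β = (8 - (-4)·1.560) / (5) = 2.848
Residual b − A·x = (-8.192, 0.000); ∞-norm = 8.192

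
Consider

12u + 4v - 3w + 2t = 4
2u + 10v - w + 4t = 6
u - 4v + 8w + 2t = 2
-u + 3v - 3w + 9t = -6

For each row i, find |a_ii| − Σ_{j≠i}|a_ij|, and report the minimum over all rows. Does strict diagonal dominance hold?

1

row 1: |12| − (4+3+2) = 3
row 2: |10| − (2+1+4) = 3
row 3: |8| − (1+4+2) = 1
row 4: |9| − (1+3+3) = 2
minimum over rows = 1 → strictly diagonally dominant (convergence guaranteed)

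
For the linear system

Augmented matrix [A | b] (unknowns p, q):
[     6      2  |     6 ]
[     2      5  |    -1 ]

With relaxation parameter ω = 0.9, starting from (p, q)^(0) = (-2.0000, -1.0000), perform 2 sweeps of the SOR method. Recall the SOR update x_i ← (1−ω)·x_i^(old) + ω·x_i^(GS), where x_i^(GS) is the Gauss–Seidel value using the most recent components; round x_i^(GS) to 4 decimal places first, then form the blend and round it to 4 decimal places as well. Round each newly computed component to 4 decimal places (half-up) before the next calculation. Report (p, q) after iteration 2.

Iteration 1:
  p: GS value = (6 - (2)·-1.0000) / (6) = 1.3333;  p ← (1−ω)·-2.0000 + ω·1.3333 = 1.0000
  q: GS value = (-1 - (2)·1.0000) / (5) = -0.6000;  q ← (1−ω)·-1.0000 + ω·-0.6000 = -0.6400
Iteration 2:
  p: GS value = (6 - (2)·-0.6400) / (6) = 1.2133;  p ← (1−ω)·1.0000 + ω·1.2133 = 1.1920
  q: GS value = (-1 - (2)·1.1920) / (5) = -0.6768;  q ← (1−ω)·-0.6400 + ω·-0.6768 = -0.6731

(1.1920, -0.6731)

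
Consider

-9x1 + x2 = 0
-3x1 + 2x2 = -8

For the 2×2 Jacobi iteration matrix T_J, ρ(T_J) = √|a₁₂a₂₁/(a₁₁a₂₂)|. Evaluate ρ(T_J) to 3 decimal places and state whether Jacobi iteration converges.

a₁₂a₂₁/(a₁₁a₂₂) = (1)·(-3) / ((-9)·(2)) = 0.166667
ρ = √|0.166667| = √0.166667 = 0.408
ρ < 1, so Jacobi converges

0.408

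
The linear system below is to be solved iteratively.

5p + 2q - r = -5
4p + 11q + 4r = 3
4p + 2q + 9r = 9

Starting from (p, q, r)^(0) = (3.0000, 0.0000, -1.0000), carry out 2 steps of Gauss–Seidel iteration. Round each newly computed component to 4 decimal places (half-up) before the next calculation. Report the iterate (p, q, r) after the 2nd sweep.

Iteration 1:
  p = (-5 - (2)·0.0000 - (-1)·-1.0000) / (5) = -1.2000
  q = (3 - (4)·-1.2000 - (4)·-1.0000) / (11) = 1.0727
  r = (9 - (4)·-1.2000 - (2)·1.0727) / (9) = 1.2950
Iteration 2:
  p = (-5 - (2)·1.0727 - (-1)·1.2950) / (5) = -1.1701
  q = (3 - (4)·-1.1701 - (4)·1.2950) / (11) = 0.2273
  r = (9 - (4)·-1.1701 - (2)·0.2273) / (9) = 1.4695

(-1.1701, 0.2273, 1.4695)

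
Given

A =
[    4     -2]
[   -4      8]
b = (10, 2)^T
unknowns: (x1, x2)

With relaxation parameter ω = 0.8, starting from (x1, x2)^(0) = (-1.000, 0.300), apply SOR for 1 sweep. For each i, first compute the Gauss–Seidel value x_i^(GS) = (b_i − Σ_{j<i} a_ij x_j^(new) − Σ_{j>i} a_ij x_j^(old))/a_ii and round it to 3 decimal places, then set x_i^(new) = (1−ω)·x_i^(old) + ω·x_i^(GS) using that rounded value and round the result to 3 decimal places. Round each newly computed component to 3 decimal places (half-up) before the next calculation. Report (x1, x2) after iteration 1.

Iteration 1:
  x1: GS value = (10 - (-2)·0.300) / (4) = 2.650;  x1 ← (1−ω)·-1.000 + ω·2.650 = 1.920
  x2: GS value = (2 - (-4)·1.920) / (8) = 1.210;  x2 ← (1−ω)·0.300 + ω·1.210 = 1.028

(1.920, 1.028)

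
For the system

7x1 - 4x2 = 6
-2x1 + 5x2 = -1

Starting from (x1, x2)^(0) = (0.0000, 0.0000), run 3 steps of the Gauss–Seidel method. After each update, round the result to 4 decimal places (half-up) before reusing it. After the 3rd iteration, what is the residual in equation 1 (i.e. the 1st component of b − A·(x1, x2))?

Iteration 1:
  x1 = (6 - (-4)·0.0000) / (7) = 0.8571
  x2 = (-1 - (-2)·0.8571) / (5) = 0.1428
Iteration 2:
  x1 = (6 - (-4)·0.1428) / (7) = 0.9387
  x2 = (-1 - (-2)·0.9387) / (5) = 0.1755
Iteration 3:
  x1 = (6 - (-4)·0.1755) / (7) = 0.9574
  x2 = (-1 - (-2)·0.9574) / (5) = 0.1830
Residual b − A·x = (0.0302, -0.0002)

0.0302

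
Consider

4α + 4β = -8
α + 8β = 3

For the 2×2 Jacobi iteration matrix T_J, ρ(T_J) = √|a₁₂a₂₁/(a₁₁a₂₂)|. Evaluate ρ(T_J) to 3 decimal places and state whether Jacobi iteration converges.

0.354

a₁₂a₂₁/(a₁₁a₂₂) = (4)·(1) / ((4)·(8)) = 0.125000
ρ = √|0.125000| = √0.125000 = 0.354
ρ < 1, so Jacobi converges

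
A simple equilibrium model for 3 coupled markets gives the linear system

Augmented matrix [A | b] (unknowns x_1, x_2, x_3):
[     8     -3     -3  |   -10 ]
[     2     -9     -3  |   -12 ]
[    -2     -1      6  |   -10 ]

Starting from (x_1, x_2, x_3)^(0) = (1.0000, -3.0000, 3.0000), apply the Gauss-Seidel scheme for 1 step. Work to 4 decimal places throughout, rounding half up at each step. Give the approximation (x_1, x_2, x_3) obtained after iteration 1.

Iteration 1:
  x_1 = (-10 - (-3)·-3.0000 - (-3)·3.0000) / (8) = -1.2500
  x_2 = (-12 - (2)·-1.2500 - (-3)·3.0000) / (-9) = 0.0556
  x_3 = (-10 - (-2)·-1.2500 - (-1)·0.0556) / (6) = -2.0741

(-1.2500, 0.0556, -2.0741)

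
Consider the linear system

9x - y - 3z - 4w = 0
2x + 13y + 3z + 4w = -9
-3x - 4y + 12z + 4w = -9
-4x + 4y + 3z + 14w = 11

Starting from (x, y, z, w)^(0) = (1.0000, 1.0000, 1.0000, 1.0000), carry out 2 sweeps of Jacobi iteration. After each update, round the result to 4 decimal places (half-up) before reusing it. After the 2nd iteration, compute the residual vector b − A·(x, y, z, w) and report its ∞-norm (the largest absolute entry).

4.7698

Iteration 1:
  x = (0 - (-1)·1.0000 - (-3)·1.0000 - (-4)·1.0000) / (9) = 0.8889
  y = (-9 - (2)·1.0000 - (3)·1.0000 - (4)·1.0000) / (13) = -1.3846
  z = (-9 - (-3)·1.0000 - (-4)·1.0000 - (4)·1.0000) / (12) = -0.5000
  w = (11 - (-4)·1.0000 - (4)·1.0000 - (3)·1.0000) / (14) = 0.5714
Iteration 2:
  x = (0 - (-1)·-1.3846 - (-3)·-0.5000 - (-4)·0.5714) / (9) = -0.0666
  y = (-9 - (2)·0.8889 - (3)·-0.5000 - (4)·0.5714) / (13) = -0.8895
  z = (-9 - (-3)·0.8889 - (-4)·-1.3846 - (4)·0.5714) / (12) = -1.1798
  w = (11 - (-4)·0.8889 - (4)·-1.3846 - (3)·-0.5000) / (14) = 1.5424
Residual b − A·x = (2.3401, 0.0665, -4.7698, -3.7626); ∞-norm = 4.7698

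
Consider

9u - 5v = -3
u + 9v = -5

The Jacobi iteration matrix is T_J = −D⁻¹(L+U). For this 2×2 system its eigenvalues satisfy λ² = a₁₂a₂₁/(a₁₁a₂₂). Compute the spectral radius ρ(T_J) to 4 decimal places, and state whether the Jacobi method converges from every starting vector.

0.2485

a₁₂a₂₁/(a₁₁a₂₂) = (-5)·(1) / ((9)·(9)) = -0.061728
ρ = √|-0.061728| = √0.061728 = 0.2485
ρ < 1, so Jacobi converges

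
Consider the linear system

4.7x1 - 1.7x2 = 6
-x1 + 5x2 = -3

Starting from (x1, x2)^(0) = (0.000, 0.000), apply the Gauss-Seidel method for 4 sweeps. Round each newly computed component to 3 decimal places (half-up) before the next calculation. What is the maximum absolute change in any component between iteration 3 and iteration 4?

0.001

Iteration 1:
  x1 = (6 - (-1.7)·0.000) / (4.7) = 1.277
  x2 = (-3 - (-1)·1.277) / (5) = -0.345
Iteration 2:
  x1 = (6 - (-1.7)·-0.345) / (4.7) = 1.152
  x2 = (-3 - (-1)·1.152) / (5) = -0.370
Iteration 3:
  x1 = (6 - (-1.7)·-0.370) / (4.7) = 1.143
  x2 = (-3 - (-1)·1.143) / (5) = -0.371
Iteration 4:
  x1 = (6 - (-1.7)·-0.371) / (4.7) = 1.142
  x2 = (-3 - (-1)·1.142) / (5) = -0.372
Change: (-0.001, -0.001) → max |·| = 0.001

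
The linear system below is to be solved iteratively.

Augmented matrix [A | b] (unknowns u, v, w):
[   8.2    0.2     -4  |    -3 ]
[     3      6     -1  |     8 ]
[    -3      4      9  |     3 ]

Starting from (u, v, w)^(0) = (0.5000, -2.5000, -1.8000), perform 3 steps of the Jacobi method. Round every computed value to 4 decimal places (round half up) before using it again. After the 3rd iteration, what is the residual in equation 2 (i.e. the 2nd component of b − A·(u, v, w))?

Iteration 1:
  u = (-3 - (0.2)·-2.5000 - (-4)·-1.8000) / (8.2) = -1.1829
  v = (8 - (3)·0.5000 - (-1)·-1.8000) / (6) = 0.7833
  w = (3 - (-3)·0.5000 - (4)·-2.5000) / (9) = 1.6111
Iteration 2:
  u = (-3 - (0.2)·0.7833 - (-4)·1.6111) / (8.2) = 0.4009
  v = (8 - (3)·-1.1829 - (-1)·1.6111) / (6) = 2.1933
  w = (3 - (-3)·-1.1829 - (4)·0.7833) / (9) = -0.4091
Iteration 3:
  u = (-3 - (0.2)·2.1933 - (-4)·-0.4091) / (8.2) = -0.6189
  v = (8 - (3)·0.4009 - (-1)·-0.4091) / (6) = 1.0647
  w = (3 - (-3)·0.4009 - (4)·2.1933) / (9) = -0.5078
Residual b − A·x = (-0.1692, 2.9607, 1.4547)

2.9607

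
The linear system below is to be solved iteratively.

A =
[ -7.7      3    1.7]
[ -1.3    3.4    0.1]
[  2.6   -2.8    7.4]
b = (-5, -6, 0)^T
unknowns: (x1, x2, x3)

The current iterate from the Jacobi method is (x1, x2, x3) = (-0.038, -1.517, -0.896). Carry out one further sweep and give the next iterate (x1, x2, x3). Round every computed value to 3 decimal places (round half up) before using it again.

One sweep:
  x1 = (-5 - (3)·-1.517 - (1.7)·-0.896) / (-7.7) = -0.140
  x2 = (-6 - (-1.3)·-0.038 - (0.1)·-0.896) / (3.4) = -1.753
  x3 = (0 - (2.6)·-0.038 - (-2.8)·-1.517) / (7.4) = -0.561

(-0.140, -1.753, -0.561)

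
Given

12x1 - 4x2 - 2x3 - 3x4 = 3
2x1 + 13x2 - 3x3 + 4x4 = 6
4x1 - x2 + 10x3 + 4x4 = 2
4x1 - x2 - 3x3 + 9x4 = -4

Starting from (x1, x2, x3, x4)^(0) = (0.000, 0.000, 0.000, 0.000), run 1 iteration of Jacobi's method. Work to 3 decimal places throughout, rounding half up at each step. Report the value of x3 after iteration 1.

Iteration 1:
  x1 = (3 - (-4)·0.000 - (-2)·0.000 - (-3)·0.000) / (12) = 0.250
  x2 = (6 - (2)·0.000 - (-3)·0.000 - (4)·0.000) / (13) = 0.462
  x3 = (2 - (4)·0.000 - (-1)·0.000 - (4)·0.000) / (10) = 0.200
  x4 = (-4 - (4)·0.000 - (-1)·0.000 - (-3)·0.000) / (9) = -0.444

0.200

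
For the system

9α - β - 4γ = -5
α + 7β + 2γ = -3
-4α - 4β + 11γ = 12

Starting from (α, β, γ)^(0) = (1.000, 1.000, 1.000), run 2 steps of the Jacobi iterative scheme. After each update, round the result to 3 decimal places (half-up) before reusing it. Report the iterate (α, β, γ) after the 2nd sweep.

(0.157, -0.948, 0.779)

Iteration 1:
  α = (-5 - (-1)·1.000 - (-4)·1.000) / (9) = 0.000
  β = (-3 - (1)·1.000 - (2)·1.000) / (7) = -0.857
  γ = (12 - (-4)·1.000 - (-4)·1.000) / (11) = 1.818
Iteration 2:
  α = (-5 - (-1)·-0.857 - (-4)·1.818) / (9) = 0.157
  β = (-3 - (1)·0.000 - (2)·1.818) / (7) = -0.948
  γ = (12 - (-4)·0.000 - (-4)·-0.857) / (11) = 0.779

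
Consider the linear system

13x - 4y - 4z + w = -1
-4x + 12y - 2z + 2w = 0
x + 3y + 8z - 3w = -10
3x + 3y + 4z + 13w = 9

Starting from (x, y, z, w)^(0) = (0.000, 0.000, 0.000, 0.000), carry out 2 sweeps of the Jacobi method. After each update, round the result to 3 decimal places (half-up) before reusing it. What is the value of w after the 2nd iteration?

Iteration 1:
  x = (-1 - (-4)·0.000 - (-4)·0.000 - (1)·0.000) / (13) = -0.077
  y = (0 - (-4)·0.000 - (-2)·0.000 - (2)·0.000) / (12) = 0.000
  z = (-10 - (1)·0.000 - (3)·0.000 - (-3)·0.000) / (8) = -1.250
  w = (9 - (3)·0.000 - (3)·0.000 - (4)·0.000) / (13) = 0.692
Iteration 2:
  x = (-1 - (-4)·0.000 - (-4)·-1.250 - (1)·0.692) / (13) = -0.515
  y = (0 - (-4)·-0.077 - (-2)·-1.250 - (2)·0.692) / (12) = -0.349
  z = (-10 - (1)·-0.077 - (3)·0.000 - (-3)·0.692) / (8) = -0.981
  w = (9 - (3)·-0.077 - (3)·0.000 - (4)·-1.250) / (13) = 1.095

1.095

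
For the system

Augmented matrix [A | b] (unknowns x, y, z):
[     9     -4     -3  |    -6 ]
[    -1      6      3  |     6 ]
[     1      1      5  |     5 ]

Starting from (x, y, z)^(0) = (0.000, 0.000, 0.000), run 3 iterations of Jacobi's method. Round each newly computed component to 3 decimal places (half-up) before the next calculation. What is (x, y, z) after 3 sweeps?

(-0.183, 0.552, 0.900)

Iteration 1:
  x = (-6 - (-4)·0.000 - (-3)·0.000) / (9) = -0.667
  y = (6 - (-1)·0.000 - (3)·0.000) / (6) = 1.000
  z = (5 - (1)·0.000 - (1)·0.000) / (5) = 1.000
Iteration 2:
  x = (-6 - (-4)·1.000 - (-3)·1.000) / (9) = 0.111
  y = (6 - (-1)·-0.667 - (3)·1.000) / (6) = 0.389
  z = (5 - (1)·-0.667 - (1)·1.000) / (5) = 0.933
Iteration 3:
  x = (-6 - (-4)·0.389 - (-3)·0.933) / (9) = -0.183
  y = (6 - (-1)·0.111 - (3)·0.933) / (6) = 0.552
  z = (5 - (1)·0.111 - (1)·0.389) / (5) = 0.900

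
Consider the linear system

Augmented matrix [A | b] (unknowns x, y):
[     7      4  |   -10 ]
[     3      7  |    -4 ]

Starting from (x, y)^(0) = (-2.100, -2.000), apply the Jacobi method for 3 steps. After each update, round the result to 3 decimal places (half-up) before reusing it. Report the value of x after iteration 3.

-1.172

Iteration 1:
  x = (-10 - (4)·-2.000) / (7) = -0.286
  y = (-4 - (3)·-2.100) / (7) = 0.329
Iteration 2:
  x = (-10 - (4)·0.329) / (7) = -1.617
  y = (-4 - (3)·-0.286) / (7) = -0.449
Iteration 3:
  x = (-10 - (4)·-0.449) / (7) = -1.172
  y = (-4 - (3)·-1.617) / (7) = 0.122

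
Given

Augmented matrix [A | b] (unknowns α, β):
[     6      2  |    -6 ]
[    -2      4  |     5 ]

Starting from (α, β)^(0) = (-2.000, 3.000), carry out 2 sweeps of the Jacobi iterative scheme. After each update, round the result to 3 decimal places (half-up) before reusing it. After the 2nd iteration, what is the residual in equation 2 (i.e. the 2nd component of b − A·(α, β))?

Iteration 1:
  α = (-6 - (2)·3.000) / (6) = -2.000
  β = (5 - (-2)·-2.000) / (4) = 0.250
Iteration 2:
  α = (-6 - (2)·0.250) / (6) = -1.083
  β = (5 - (-2)·-2.000) / (4) = 0.250
Residual b − A·x = (-0.002, 1.834)

1.834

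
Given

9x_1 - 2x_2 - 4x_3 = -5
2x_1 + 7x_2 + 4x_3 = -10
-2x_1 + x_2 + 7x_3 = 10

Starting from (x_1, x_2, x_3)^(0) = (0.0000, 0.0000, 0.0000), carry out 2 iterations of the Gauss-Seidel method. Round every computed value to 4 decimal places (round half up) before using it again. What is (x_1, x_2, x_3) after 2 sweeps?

(-0.1928, -2.2027, 1.6882)

Iteration 1:
  x_1 = (-5 - (-2)·0.0000 - (-4)·0.0000) / (9) = -0.5556
  x_2 = (-10 - (2)·-0.5556 - (4)·0.0000) / (7) = -1.2698
  x_3 = (10 - (-2)·-0.5556 - (1)·-1.2698) / (7) = 1.4512
Iteration 2:
  x_1 = (-5 - (-2)·-1.2698 - (-4)·1.4512) / (9) = -0.1928
  x_2 = (-10 - (2)·-0.1928 - (4)·1.4512) / (7) = -2.2027
  x_3 = (10 - (-2)·-0.1928 - (1)·-2.2027) / (7) = 1.6882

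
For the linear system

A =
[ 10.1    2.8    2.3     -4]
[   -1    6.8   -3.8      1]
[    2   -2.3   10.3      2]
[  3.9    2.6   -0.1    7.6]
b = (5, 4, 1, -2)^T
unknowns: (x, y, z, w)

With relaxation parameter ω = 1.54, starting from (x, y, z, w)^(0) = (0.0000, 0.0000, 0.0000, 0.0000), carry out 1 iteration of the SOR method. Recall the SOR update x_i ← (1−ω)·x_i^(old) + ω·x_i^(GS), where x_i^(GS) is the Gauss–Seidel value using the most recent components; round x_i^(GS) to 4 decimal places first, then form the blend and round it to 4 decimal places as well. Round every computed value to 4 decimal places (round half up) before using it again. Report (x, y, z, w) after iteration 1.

(0.7623, 1.0785, 0.2924, -1.5700)

Iteration 1:
  x: GS value = (5 - (2.8)·0.0000 - (2.3)·0.0000 - (-4)·0.0000) / (10.1) = 0.4950;  x ← (1−ω)·0.0000 + ω·0.4950 = 0.7623
  y: GS value = (4 - (-1)·0.7623 - (-3.8)·0.0000 - (1)·0.0000) / (6.8) = 0.7003;  y ← (1−ω)·0.0000 + ω·0.7003 = 1.0785
  z: GS value = (1 - (2)·0.7623 - (-2.3)·1.0785 - (2)·0.0000) / (10.3) = 0.1899;  z ← (1−ω)·0.0000 + ω·0.1899 = 0.2924
  w: GS value = (-2 - (3.9)·0.7623 - (2.6)·1.0785 - (-0.1)·0.2924) / (7.6) = -1.0195;  w ← (1−ω)·0.0000 + ω·-1.0195 = -1.5700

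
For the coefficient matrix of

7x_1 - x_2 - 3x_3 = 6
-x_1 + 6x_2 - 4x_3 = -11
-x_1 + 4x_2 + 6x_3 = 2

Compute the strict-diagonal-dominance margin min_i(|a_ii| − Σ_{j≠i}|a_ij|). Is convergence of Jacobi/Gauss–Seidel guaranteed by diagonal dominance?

row 1: |7| − (1+3) = 3
row 2: |6| − (1+4) = 1
row 3: |6| − (1+4) = 1
minimum over rows = 1 → strictly diagonally dominant (convergence guaranteed)

1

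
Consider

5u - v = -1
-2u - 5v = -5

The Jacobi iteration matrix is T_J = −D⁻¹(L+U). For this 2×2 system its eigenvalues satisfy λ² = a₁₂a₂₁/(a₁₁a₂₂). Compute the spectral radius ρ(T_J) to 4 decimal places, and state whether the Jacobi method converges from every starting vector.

a₁₂a₂₁/(a₁₁a₂₂) = (-1)·(-2) / ((5)·(-5)) = -0.080000
ρ = √|-0.080000| = √0.080000 = 0.2828
ρ < 1, so Jacobi converges

0.2828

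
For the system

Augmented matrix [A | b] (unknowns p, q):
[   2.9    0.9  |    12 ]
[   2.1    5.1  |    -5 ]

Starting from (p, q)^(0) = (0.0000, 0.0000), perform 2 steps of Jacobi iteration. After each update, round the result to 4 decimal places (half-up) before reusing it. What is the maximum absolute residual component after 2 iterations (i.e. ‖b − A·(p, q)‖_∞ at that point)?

1.5334

Iteration 1:
  p = (12 - (0.9)·0.0000) / (2.9) = 4.1379
  q = (-5 - (2.1)·0.0000) / (5.1) = -0.9804
Iteration 2:
  p = (12 - (0.9)·-0.9804) / (2.9) = 4.4422
  q = (-5 - (2.1)·4.1379) / (5.1) = -2.6842
Residual b − A·x = (1.5334, -0.6392); ∞-norm = 1.5334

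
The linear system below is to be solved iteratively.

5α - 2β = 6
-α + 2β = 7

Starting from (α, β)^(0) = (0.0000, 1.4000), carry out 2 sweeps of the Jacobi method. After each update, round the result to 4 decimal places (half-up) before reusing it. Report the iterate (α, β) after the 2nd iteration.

(2.6000, 4.3800)

Iteration 1:
  α = (6 - (-2)·1.4000) / (5) = 1.7600
  β = (7 - (-1)·0.0000) / (2) = 3.5000
Iteration 2:
  α = (6 - (-2)·3.5000) / (5) = 2.6000
  β = (7 - (-1)·1.7600) / (2) = 4.3800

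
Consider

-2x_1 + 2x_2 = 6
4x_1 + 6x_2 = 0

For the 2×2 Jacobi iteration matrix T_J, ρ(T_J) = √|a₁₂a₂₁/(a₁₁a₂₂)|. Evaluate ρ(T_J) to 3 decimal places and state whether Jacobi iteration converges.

a₁₂a₂₁/(a₁₁a₂₂) = (2)·(4) / ((-2)·(6)) = -0.666667
ρ = √|-0.666667| = √0.666667 = 0.816
ρ < 1, so Jacobi converges

0.816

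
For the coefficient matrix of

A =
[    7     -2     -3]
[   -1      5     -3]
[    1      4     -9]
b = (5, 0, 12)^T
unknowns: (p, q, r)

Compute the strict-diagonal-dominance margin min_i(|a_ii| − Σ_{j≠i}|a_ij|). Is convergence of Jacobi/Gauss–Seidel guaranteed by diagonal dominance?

row 1: |7| − (2+3) = 2
row 2: |5| − (1+3) = 1
row 3: |-9| − (1+4) = 4
minimum over rows = 1 → strictly diagonally dominant (convergence guaranteed)

1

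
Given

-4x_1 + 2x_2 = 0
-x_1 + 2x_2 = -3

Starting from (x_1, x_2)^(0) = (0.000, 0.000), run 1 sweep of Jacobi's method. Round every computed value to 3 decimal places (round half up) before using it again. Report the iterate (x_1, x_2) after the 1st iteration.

(0.000, -1.500)

Iteration 1:
  x_1 = (0 - (2)·0.000) / (-4) = 0.000
  x_2 = (-3 - (-1)·0.000) / (2) = -1.500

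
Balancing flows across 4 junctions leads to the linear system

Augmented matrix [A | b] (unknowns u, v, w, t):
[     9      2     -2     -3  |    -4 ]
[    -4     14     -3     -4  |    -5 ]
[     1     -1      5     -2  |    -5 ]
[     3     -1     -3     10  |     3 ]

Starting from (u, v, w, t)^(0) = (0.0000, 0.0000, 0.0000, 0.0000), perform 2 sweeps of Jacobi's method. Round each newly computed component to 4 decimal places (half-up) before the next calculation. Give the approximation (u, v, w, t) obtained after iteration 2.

(-0.4873, -0.6127, -0.8625, 0.0976)

Iteration 1:
  u = (-4 - (2)·0.0000 - (-2)·0.0000 - (-3)·0.0000) / (9) = -0.4444
  v = (-5 - (-4)·0.0000 - (-3)·0.0000 - (-4)·0.0000) / (14) = -0.3571
  w = (-5 - (1)·0.0000 - (-1)·0.0000 - (-2)·0.0000) / (5) = -1.0000
  t = (3 - (3)·0.0000 - (-1)·0.0000 - (-3)·0.0000) / (10) = 0.3000
Iteration 2:
  u = (-4 - (2)·-0.3571 - (-2)·-1.0000 - (-3)·0.3000) / (9) = -0.4873
  v = (-5 - (-4)·-0.4444 - (-3)·-1.0000 - (-4)·0.3000) / (14) = -0.6127
  w = (-5 - (1)·-0.4444 - (-1)·-0.3571 - (-2)·0.3000) / (5) = -0.8625
  t = (3 - (3)·-0.4444 - (-1)·-0.3571 - (-3)·-1.0000) / (10) = 0.0976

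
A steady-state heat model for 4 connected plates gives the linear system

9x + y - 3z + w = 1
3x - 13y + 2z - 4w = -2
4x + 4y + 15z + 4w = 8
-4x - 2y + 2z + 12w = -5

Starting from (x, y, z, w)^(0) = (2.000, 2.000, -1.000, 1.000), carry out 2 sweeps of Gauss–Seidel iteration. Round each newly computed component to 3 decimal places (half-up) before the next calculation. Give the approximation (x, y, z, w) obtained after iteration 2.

Iteration 1:
  x = (1 - (1)·2.000 - (-3)·-1.000 - (1)·1.000) / (9) = -0.556
  y = (-2 - (3)·-0.556 - (2)·-1.000 - (-4)·1.000) / (-13) = -0.436
  z = (8 - (4)·-0.556 - (4)·-0.436 - (4)·1.000) / (15) = 0.531
  w = (-5 - (-4)·-0.556 - (-2)·-0.436 - (2)·0.531) / (12) = -0.763
Iteration 2:
  x = (1 - (1)·-0.436 - (-3)·0.531 - (1)·-0.763) / (9) = 0.421
  y = (-2 - (3)·0.421 - (2)·0.531 - (-4)·-0.763) / (-13) = 0.567
  z = (8 - (4)·0.421 - (4)·0.567 - (4)·-0.763) / (15) = 0.473
  w = (-5 - (-4)·0.421 - (-2)·0.567 - (2)·0.473) / (12) = -0.261

(0.421, 0.567, 0.473, -0.261)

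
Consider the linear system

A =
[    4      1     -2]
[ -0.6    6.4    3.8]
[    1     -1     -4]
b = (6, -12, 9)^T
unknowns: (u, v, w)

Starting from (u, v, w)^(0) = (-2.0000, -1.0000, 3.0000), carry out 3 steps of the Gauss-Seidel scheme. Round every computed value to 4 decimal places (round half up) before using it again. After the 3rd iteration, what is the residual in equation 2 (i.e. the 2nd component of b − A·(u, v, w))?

1.2401

Iteration 1:
  u = (6 - (1)·-1.0000 - (-2)·3.0000) / (4) = 3.2500
  v = (-12 - (-0.6)·3.2500 - (3.8)·3.0000) / (6.4) = -3.3516
  w = (9 - (1)·3.2500 - (-1)·-3.3516) / (-4) = -0.5996
Iteration 2:
  u = (6 - (1)·-3.3516 - (-2)·-0.5996) / (4) = 2.0381
  v = (-12 - (-0.6)·2.0381 - (3.8)·-0.5996) / (6.4) = -1.3279
  w = (9 - (1)·2.0381 - (-1)·-1.3279) / (-4) = -1.4085
Iteration 3:
  u = (6 - (1)·-1.3279 - (-2)·-1.4085) / (4) = 1.1277
  v = (-12 - (-0.6)·1.1277 - (3.8)·-1.4085) / (6.4) = -0.9330
  w = (9 - (1)·1.1277 - (-1)·-0.9330) / (-4) = -1.7348
Residual b − A·x = (-1.0474, 1.2401, 0.0001)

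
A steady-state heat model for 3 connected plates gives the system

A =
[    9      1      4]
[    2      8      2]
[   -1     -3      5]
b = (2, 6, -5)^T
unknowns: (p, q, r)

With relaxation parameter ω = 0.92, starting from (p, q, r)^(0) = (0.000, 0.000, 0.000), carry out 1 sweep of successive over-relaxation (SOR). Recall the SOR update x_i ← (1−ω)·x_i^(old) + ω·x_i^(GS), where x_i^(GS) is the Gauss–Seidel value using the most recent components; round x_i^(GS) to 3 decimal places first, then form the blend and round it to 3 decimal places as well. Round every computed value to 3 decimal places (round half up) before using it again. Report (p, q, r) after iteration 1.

(0.204, 0.643, -0.527)

Iteration 1:
  p: GS value = (2 - (1)·0.000 - (4)·0.000) / (9) = 0.222;  p ← (1−ω)·0.000 + ω·0.222 = 0.204
  q: GS value = (6 - (2)·0.204 - (2)·0.000) / (8) = 0.699;  q ← (1−ω)·0.000 + ω·0.699 = 0.643
  r: GS value = (-5 - (-1)·0.204 - (-3)·0.643) / (5) = -0.573;  r ← (1−ω)·0.000 + ω·-0.573 = -0.527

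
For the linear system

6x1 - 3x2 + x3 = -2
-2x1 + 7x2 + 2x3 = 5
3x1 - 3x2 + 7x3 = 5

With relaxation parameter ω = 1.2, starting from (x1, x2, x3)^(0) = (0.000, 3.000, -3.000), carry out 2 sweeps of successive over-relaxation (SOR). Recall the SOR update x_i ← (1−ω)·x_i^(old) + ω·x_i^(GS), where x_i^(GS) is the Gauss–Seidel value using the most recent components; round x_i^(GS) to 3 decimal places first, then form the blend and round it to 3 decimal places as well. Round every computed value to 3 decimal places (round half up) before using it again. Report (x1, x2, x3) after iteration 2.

(0.094, 0.000, 0.520)

Iteration 1:
  x1: GS value = (-2 - (-3)·3.000 - (1)·-3.000) / (6) = 1.667;  x1 ← (1−ω)·0.000 + ω·1.667 = 2.000
  x2: GS value = (5 - (-2)·2.000 - (2)·-3.000) / (7) = 2.143;  x2 ← (1−ω)·3.000 + ω·2.143 = 1.972
  x3: GS value = (5 - (3)·2.000 - (-3)·1.972) / (7) = 0.702;  x3 ← (1−ω)·-3.000 + ω·0.702 = 1.442
Iteration 2:
  x1: GS value = (-2 - (-3)·1.972 - (1)·1.442) / (6) = 0.412;  x1 ← (1−ω)·2.000 + ω·0.412 = 0.094
  x2: GS value = (5 - (-2)·0.094 - (2)·1.442) / (7) = 0.329;  x2 ← (1−ω)·1.972 + ω·0.329 = 0.000
  x3: GS value = (5 - (3)·0.094 - (-3)·0.000) / (7) = 0.674;  x3 ← (1−ω)·1.442 + ω·0.674 = 0.520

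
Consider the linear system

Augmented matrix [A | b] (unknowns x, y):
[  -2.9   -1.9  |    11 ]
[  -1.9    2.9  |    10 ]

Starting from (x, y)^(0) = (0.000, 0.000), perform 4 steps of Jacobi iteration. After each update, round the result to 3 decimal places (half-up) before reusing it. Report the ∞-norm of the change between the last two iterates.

1.067

Iteration 1:
  x = (11 - (-1.9)·0.000) / (-2.9) = -3.793
  y = (10 - (-1.9)·0.000) / (2.9) = 3.448
Iteration 2:
  x = (11 - (-1.9)·3.448) / (-2.9) = -6.052
  y = (10 - (-1.9)·-3.793) / (2.9) = 0.963
Iteration 3:
  x = (11 - (-1.9)·0.963) / (-2.9) = -4.424
  y = (10 - (-1.9)·-6.052) / (2.9) = -0.517
Iteration 4:
  x = (11 - (-1.9)·-0.517) / (-2.9) = -3.454
  y = (10 - (-1.9)·-4.424) / (2.9) = 0.550
Change: (0.970, 1.067) → max |·| = 1.067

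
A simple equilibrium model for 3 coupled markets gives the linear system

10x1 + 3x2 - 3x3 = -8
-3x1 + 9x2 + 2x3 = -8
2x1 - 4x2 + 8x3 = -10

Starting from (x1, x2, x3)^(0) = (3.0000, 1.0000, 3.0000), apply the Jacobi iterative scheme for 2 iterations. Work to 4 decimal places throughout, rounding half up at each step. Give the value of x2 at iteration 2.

-0.6222

Iteration 1:
  x1 = (-8 - (3)·1.0000 - (-3)·3.0000) / (10) = -0.2000
  x2 = (-8 - (-3)·3.0000 - (2)·3.0000) / (9) = -0.5556
  x3 = (-10 - (2)·3.0000 - (-4)·1.0000) / (8) = -1.5000
Iteration 2:
  x1 = (-8 - (3)·-0.5556 - (-3)·-1.5000) / (10) = -1.0833
  x2 = (-8 - (-3)·-0.2000 - (2)·-1.5000) / (9) = -0.6222
  x3 = (-10 - (2)·-0.2000 - (-4)·-0.5556) / (8) = -1.4778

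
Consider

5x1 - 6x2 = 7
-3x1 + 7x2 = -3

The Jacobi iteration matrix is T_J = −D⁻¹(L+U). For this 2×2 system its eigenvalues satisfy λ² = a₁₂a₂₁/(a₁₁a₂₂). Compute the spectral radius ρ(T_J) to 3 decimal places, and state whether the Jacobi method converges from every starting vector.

0.717

a₁₂a₂₁/(a₁₁a₂₂) = (-6)·(-3) / ((5)·(7)) = 0.514286
ρ = √|0.514286| = √0.514286 = 0.717
ρ < 1, so Jacobi converges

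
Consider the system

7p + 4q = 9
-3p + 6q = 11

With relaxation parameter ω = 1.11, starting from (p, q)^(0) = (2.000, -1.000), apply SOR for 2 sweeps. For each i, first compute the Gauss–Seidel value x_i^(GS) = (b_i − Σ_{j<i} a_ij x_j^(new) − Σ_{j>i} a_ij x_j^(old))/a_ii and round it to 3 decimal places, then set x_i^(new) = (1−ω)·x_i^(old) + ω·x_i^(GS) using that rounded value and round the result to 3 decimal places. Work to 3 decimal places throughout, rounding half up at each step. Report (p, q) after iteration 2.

(-0.784, 1.251)

Iteration 1:
  p: GS value = (9 - (4)·-1.000) / (7) = 1.857;  p ← (1−ω)·2.000 + ω·1.857 = 1.841
  q: GS value = (11 - (-3)·1.841) / (6) = 2.754;  q ← (1−ω)·-1.000 + ω·2.754 = 3.167
Iteration 2:
  p: GS value = (9 - (4)·3.167) / (7) = -0.524;  p ← (1−ω)·1.841 + ω·-0.524 = -0.784
  q: GS value = (11 - (-3)·-0.784) / (6) = 1.441;  q ← (1−ω)·3.167 + ω·1.441 = 1.251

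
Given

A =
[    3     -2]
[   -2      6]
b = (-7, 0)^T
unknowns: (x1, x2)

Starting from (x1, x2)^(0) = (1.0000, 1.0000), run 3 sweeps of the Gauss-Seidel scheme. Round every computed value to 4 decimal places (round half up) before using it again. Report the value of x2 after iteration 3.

Iteration 1:
  x1 = (-7 - (-2)·1.0000) / (3) = -1.6667
  x2 = (0 - (-2)·-1.6667) / (6) = -0.5556
Iteration 2:
  x1 = (-7 - (-2)·-0.5556) / (3) = -2.7037
  x2 = (0 - (-2)·-2.7037) / (6) = -0.9012
Iteration 3:
  x1 = (-7 - (-2)·-0.9012) / (3) = -2.9341
  x2 = (0 - (-2)·-2.9341) / (6) = -0.9780

-0.9780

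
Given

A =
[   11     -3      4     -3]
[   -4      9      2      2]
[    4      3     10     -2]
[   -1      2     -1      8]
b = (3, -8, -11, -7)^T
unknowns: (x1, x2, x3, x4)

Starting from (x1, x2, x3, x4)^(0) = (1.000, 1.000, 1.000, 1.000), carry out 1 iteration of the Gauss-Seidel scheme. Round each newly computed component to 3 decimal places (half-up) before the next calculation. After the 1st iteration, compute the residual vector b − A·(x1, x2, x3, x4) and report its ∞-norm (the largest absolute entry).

6.741

Iteration 1:
  x1 = (3 - (-3)·1.000 - (4)·1.000 - (-3)·1.000) / (11) = 0.455
  x2 = (-8 - (-4)·0.455 - (2)·1.000 - (2)·1.000) / (9) = -1.131
  x3 = (-11 - (4)·0.455 - (3)·-1.131 - (-2)·1.000) / (10) = -0.743
  x4 = (-7 - (-1)·0.455 - (2)·-1.131 - (-1)·-0.743) / (8) = -0.628
Residual b − A·x = (-4.310, 6.741, -3.253, -0.002); ∞-norm = 6.741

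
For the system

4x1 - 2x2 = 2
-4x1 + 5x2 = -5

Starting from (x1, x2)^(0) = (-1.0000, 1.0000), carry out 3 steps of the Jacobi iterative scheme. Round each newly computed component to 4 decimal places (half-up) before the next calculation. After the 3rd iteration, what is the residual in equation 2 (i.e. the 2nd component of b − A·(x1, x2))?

Iteration 1:
  x1 = (2 - (-2)·1.0000) / (4) = 1.0000
  x2 = (-5 - (-4)·-1.0000) / (5) = -1.8000
Iteration 2:
  x1 = (2 - (-2)·-1.8000) / (4) = -0.4000
  x2 = (-5 - (-4)·1.0000) / (5) = -0.2000
Iteration 3:
  x1 = (2 - (-2)·-0.2000) / (4) = 0.4000
  x2 = (-5 - (-4)·-0.4000) / (5) = -1.3200
Residual b − A·x = (-2.2400, 3.2000)

3.2000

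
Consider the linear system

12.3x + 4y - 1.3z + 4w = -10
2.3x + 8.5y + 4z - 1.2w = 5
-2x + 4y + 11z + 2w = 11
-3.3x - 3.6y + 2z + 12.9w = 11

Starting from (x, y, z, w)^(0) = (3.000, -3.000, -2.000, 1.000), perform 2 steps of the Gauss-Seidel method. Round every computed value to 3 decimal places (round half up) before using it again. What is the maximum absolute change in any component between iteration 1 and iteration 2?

Iteration 1:
  x = (-10 - (4)·-3.000 - (-1.3)·-2.000 - (4)·1.000) / (12.3) = -0.374
  y = (5 - (2.3)·-0.374 - (4)·-2.000 - (-1.2)·1.000) / (8.5) = 1.772
  z = (11 - (-2)·-0.374 - (4)·1.772 - (2)·1.000) / (11) = 0.106
  w = (11 - (-3.3)·-0.374 - (-3.6)·1.772 - (2)·0.106) / (12.9) = 1.235
Iteration 2:
  x = (-10 - (4)·1.772 - (-1.3)·0.106 - (4)·1.235) / (12.3) = -1.780
  y = (5 - (2.3)·-1.780 - (4)·0.106 - (-1.2)·1.235) / (8.5) = 1.194
  z = (11 - (-2)·-1.780 - (4)·1.194 - (2)·1.235) / (11) = 0.018
  w = (11 - (-3.3)·-1.780 - (-3.6)·1.194 - (2)·0.018) / (12.9) = 0.728
Change: (-1.406, -0.578, -0.088, -0.507) → max |·| = 1.406

1.406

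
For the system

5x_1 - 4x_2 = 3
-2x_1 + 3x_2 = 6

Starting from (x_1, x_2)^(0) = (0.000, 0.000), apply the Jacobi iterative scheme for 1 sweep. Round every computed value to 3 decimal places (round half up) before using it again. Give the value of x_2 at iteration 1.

2.000

Iteration 1:
  x_1 = (3 - (-4)·0.000) / (5) = 0.600
  x_2 = (6 - (-2)·0.000) / (3) = 2.000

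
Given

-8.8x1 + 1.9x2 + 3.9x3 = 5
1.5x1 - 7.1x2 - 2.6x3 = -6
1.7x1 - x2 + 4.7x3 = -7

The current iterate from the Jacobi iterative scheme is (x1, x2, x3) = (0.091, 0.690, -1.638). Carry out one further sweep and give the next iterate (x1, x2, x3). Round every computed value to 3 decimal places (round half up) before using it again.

One sweep:
  x1 = (5 - (1.9)·0.690 - (3.9)·-1.638) / (-8.8) = -1.145
  x2 = (-6 - (1.5)·0.091 - (-2.6)·-1.638) / (-7.1) = 1.464
  x3 = (-7 - (1.7)·0.091 - (-1)·0.690) / (4.7) = -1.375

(-1.145, 1.464, -1.375)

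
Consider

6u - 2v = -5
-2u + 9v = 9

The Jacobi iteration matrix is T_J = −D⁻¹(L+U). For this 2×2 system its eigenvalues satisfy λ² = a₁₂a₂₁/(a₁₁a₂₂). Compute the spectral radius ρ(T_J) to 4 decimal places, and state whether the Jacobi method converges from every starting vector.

a₁₂a₂₁/(a₁₁a₂₂) = (-2)·(-2) / ((6)·(9)) = 0.074074
ρ = √|0.074074| = √0.074074 = 0.2722
ρ < 1, so Jacobi converges

0.2722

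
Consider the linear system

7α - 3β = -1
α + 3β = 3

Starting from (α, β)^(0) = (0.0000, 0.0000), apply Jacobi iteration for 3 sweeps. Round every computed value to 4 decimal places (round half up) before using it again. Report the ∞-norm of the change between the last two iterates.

0.1428

Iteration 1:
  α = (-1 - (-3)·0.0000) / (7) = -0.1429
  β = (3 - (1)·0.0000) / (3) = 1.0000
Iteration 2:
  α = (-1 - (-3)·1.0000) / (7) = 0.2857
  β = (3 - (1)·-0.1429) / (3) = 1.0476
Iteration 3:
  α = (-1 - (-3)·1.0476) / (7) = 0.3061
  β = (3 - (1)·0.2857) / (3) = 0.9048
Change: (0.0204, -0.1428) → max |·| = 0.1428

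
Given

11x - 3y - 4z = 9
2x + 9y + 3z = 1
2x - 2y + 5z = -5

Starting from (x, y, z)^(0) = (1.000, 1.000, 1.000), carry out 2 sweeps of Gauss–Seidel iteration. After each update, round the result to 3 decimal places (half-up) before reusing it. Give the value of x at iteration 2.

0.015

Iteration 1:
  x = (9 - (-3)·1.000 - (-4)·1.000) / (11) = 1.455
  y = (1 - (2)·1.455 - (3)·1.000) / (9) = -0.546
  z = (-5 - (2)·1.455 - (-2)·-0.546) / (5) = -1.800
Iteration 2:
  x = (9 - (-3)·-0.546 - (-4)·-1.800) / (11) = 0.015
  y = (1 - (2)·0.015 - (3)·-1.800) / (9) = 0.708
  z = (-5 - (2)·0.015 - (-2)·0.708) / (5) = -0.723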